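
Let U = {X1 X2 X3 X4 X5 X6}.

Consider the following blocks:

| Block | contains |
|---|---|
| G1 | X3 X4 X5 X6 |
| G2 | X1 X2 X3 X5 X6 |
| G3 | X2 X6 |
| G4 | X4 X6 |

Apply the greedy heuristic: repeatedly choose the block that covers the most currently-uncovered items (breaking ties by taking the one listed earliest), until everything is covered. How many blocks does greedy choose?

Greedy: pick G2 (covers 5 new) → pick G1 (covers 1 new). Total picks: 2.

2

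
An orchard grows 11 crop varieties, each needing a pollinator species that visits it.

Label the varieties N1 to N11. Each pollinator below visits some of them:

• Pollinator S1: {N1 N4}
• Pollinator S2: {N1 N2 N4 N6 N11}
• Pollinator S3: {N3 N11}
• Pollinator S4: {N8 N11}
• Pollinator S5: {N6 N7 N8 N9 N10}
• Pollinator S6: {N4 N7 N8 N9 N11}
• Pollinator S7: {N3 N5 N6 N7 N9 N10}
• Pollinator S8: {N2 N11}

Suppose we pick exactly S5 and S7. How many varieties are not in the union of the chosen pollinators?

4

Union of S5, S7 = {N3, N5, N6, N7, N8, N9, N10}.
Not covered: N1, N2, N4, N11 — 4 varieties.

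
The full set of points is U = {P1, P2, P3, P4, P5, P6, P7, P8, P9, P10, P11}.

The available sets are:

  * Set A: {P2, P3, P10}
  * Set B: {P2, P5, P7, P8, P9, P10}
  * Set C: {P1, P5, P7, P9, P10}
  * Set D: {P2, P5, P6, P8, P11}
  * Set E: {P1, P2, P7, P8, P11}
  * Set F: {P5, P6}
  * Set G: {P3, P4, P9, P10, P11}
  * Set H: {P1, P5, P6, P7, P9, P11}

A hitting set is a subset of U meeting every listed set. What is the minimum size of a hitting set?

Take T = {P2, P5, P9}. Each listed set contains at least one of these, so T is a hitting set of size 3.
No choice of 2 points meets every set, so 3 is the minimum.

3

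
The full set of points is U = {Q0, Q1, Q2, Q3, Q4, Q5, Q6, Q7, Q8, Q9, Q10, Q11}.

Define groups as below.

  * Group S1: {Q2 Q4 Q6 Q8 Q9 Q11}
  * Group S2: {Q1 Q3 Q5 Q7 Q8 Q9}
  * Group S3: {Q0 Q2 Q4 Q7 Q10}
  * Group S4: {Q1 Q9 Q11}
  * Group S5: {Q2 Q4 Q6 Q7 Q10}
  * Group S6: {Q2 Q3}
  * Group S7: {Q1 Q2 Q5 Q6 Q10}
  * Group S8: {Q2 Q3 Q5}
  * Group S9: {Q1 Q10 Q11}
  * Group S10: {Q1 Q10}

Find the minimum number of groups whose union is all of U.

S1 and S2 and S3 together: S1 ∪ S2 ∪ S3 = {Q0, Q1, Q2, Q3, Q4, Q5, Q6, Q7, Q8, Q9, Q10, Q11} — every point is covered.
Only S3 contains Q0, so S3 is forced; the remaining 7 points need at least 2 more groups (each remaining group adds at most 5) — so at least 3 groups are needed, and 3 is optimal.

3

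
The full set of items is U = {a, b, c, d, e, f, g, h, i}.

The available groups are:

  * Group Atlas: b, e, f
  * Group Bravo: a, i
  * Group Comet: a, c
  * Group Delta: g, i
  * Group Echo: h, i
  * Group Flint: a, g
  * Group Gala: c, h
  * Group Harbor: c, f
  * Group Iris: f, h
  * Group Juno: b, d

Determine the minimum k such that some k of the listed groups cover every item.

5

Take {Atlas, Bravo, Delta, Gala, Juno}. Their union is {a, b, c, d, e, f, g, h, i}, which is all 9 items.
Only Juno contains d, so Juno is forced; the remaining 7 items need at least 4 more groups (each remaining group adds at most 2) — so at least 5 groups are needed, and 5 is optimal.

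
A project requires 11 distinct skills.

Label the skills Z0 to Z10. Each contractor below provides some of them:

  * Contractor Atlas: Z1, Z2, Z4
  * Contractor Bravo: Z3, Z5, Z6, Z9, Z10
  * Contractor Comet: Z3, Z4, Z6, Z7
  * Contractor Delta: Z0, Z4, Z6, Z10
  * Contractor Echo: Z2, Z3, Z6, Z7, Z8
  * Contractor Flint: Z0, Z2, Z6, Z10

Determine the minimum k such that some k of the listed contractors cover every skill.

Atlas and Bravo and Echo and Flint together: Atlas ∪ Bravo ∪ Echo ∪ Flint = {Z0, Z1, Z2, Z3, Z4, Z5, Z6, Z7, Z8, Z9, Z10} — every skill is covered.
No 3 of the 6 contractors cover everything (all 20 combinations miss at least one skill), so 4 is optimal.

4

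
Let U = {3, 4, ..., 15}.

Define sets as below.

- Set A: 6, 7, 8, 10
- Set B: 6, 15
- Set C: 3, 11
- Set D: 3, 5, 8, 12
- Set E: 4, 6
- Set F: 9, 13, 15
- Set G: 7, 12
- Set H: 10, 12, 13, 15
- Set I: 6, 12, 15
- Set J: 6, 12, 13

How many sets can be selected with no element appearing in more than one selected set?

C, E, F, G are pairwise disjoint (C={3,11}; E={4,6}; F={9,13,15}; G={7,12}).
Every remaining set overlaps one of these, and no 5 of the listed sets are pairwise disjoint, so 4 is the maximum.

4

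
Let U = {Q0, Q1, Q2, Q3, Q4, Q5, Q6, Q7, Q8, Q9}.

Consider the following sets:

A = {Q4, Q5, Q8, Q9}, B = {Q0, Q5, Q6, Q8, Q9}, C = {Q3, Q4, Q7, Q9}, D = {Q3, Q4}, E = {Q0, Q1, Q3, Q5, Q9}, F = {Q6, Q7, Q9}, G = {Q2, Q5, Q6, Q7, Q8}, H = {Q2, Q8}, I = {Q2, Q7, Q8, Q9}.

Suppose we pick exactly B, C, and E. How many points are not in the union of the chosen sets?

Union of B, C, E = {Q0, Q1, Q3, Q4, Q5, Q6, Q7, Q8, Q9}.
Not covered: Q2 — 1 point.

1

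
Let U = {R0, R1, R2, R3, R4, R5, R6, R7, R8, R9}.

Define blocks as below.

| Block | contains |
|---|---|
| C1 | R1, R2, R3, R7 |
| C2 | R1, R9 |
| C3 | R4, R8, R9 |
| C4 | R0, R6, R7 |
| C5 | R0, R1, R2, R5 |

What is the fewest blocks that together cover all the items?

4

C1 and C3 and C4 and C5 together: C1 ∪ C3 ∪ C4 ∪ C5 = {R0, R1, R2, R3, R4, R5, R6, R7, R8, R9} — every item is covered.
Only C4 contains R6, so C4 is forced; the remaining 7 items need at least 3 more blocks (each remaining block adds at most 3) — so at least 4 blocks are needed, and 4 is optimal.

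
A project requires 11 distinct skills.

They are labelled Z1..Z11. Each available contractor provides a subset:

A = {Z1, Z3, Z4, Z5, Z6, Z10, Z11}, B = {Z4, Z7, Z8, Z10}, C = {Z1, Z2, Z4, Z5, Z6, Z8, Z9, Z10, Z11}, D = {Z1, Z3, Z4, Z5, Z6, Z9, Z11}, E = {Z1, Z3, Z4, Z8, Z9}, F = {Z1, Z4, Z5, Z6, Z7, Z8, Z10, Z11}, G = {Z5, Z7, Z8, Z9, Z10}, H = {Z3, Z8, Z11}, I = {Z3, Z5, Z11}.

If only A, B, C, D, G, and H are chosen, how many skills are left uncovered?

0

Union of A, B, C, D, G, H = {Z1, Z2, Z3, Z4, Z5, Z6, Z7, Z8, Z9, Z10, Z11} — that's every skill, so 0 are uncovered.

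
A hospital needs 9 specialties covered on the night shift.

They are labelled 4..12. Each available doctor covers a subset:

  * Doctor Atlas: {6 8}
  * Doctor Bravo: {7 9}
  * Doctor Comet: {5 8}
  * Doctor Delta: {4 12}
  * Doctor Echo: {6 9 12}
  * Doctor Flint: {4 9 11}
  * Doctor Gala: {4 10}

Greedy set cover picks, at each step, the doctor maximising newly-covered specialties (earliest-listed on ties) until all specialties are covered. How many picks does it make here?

5

Greedy: pick Echo (covers 3 new) → pick Comet (covers 2 new) → pick Flint (covers 2 new) → pick Bravo (covers 1 new) → pick Gala (covers 1 new). Total picks: 5.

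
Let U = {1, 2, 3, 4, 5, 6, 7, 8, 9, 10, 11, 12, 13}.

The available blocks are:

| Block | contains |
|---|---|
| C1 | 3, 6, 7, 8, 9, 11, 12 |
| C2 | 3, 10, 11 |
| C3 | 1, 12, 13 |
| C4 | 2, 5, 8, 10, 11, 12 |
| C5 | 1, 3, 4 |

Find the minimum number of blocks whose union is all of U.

4

Take {C1, C3, C4, C5}. Their union is {1, 2, 3, 4, 5, 6, 7, 8, 9, 10, 11, 12, 13}, which is all 13 elements.
No 3 of the 5 blocks cover everything (all 10 combinations miss at least one element), so 4 is optimal.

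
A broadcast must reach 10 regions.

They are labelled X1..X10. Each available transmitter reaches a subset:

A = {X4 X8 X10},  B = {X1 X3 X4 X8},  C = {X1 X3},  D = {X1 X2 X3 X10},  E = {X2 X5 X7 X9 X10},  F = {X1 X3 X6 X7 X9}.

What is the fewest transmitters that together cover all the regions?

Take {B, E, F}. Their union is {X1, X2, X3, X4, X5, X6, X7, X8, X9, X10}, which is all 10 regions.
Only E contains X5, so E is forced; the remaining 5 regions need at least 2 more transmitters (each remaining transmitter adds at most 4) — so at least 3 transmitters are needed, and 3 is optimal.

3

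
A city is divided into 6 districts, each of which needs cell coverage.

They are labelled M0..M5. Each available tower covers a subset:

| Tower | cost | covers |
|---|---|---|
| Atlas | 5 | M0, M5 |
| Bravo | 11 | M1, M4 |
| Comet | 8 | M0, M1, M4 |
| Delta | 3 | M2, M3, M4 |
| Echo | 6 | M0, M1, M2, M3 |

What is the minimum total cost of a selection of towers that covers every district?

14

Atlas, Delta, Echo together cover every district (Atlas ∪ Delta ∪ Echo = {M0, M1, M2, M3, M4, M5}); total cost 5 + 3 + 6 = 14.
No covering selection has total cost below 14.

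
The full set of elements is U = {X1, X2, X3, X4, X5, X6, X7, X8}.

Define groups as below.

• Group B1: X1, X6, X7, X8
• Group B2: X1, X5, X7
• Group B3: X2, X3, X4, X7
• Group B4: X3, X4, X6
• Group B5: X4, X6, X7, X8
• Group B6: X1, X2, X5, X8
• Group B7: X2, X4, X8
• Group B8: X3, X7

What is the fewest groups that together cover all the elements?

3

B2 and B4 and B7 together: B2 ∪ B4 ∪ B7 = {X1, X2, X3, X4, X5, X6, X7, X8} — every element is covered.
No 2 of the 8 groups cover everything (all 28 combinations miss at least one element), so 3 is optimal.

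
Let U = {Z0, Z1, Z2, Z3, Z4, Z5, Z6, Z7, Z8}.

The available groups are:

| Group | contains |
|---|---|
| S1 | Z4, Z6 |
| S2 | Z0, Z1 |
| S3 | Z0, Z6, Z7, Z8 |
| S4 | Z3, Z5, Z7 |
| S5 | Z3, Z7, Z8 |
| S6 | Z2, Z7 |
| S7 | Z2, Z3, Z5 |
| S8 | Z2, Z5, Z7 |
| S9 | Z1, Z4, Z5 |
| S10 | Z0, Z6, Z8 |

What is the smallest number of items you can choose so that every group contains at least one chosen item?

4

H = {Z0, Z2, Z4, Z7} meets every group (each contains at least one member of H), and |H| = 4.
No choice of 3 items meets every group, so 4 is the minimum.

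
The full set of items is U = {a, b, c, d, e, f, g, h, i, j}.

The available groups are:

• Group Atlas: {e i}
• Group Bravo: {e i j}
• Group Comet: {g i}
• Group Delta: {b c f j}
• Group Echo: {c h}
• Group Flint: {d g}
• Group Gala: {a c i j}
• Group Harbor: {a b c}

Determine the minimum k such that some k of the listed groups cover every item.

Atlas and Delta and Echo and Flint and Harbor together: Atlas ∪ Delta ∪ Echo ∪ Flint ∪ Harbor = {a, b, c, d, e, f, g, h, i, j} — every item is covered.
No 4 of the 8 groups cover everything (all 70 combinations miss at least one item), so 5 is optimal.

5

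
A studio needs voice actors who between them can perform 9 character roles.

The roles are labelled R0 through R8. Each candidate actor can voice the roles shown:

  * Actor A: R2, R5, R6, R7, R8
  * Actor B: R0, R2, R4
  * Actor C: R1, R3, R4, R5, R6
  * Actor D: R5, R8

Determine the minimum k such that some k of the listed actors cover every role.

3

Take {A, B, C}. Their union is {R0, R1, R2, R3, R4, R5, R6, R7, R8}, which is all 9 roles.
Only B contains R0, so B is forced; the remaining 6 roles need at least 2 more actors (each remaining actor adds at most 4) — so at least 3 actors are needed, and 3 is optimal.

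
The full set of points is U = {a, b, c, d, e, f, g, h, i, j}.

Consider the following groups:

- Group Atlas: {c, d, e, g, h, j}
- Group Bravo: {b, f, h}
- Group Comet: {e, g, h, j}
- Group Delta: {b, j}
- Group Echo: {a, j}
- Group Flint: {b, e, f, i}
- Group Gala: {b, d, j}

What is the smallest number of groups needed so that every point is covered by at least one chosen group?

3

Atlas and Echo and Flint together: Atlas ∪ Echo ∪ Flint = {a, b, c, d, e, f, g, h, i, j} — every point is covered.
Only Echo contains a, so Echo is forced; the remaining 8 points need at least 2 more groups (each remaining group adds at most 5) — so at least 3 groups are needed, and 3 is optimal.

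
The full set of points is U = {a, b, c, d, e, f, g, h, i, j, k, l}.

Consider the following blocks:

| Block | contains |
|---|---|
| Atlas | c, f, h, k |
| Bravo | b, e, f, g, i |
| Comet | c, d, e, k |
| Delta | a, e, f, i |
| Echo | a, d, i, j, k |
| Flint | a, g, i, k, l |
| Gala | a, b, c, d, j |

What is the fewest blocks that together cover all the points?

4

Take {Atlas, Bravo, Flint, Gala}. Their union is {a, b, c, d, e, f, g, h, i, j, k, l}, which is all 12 points.
No 3 of the 7 blocks cover everything (all 35 combinations miss at least one point), so 4 is optimal.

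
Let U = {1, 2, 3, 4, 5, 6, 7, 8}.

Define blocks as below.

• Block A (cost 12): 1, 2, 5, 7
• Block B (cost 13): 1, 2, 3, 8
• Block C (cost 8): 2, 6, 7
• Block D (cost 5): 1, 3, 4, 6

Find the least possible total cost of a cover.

30

A, B, D together cover every point (A ∪ B ∪ D = {1, 2, 3, 4, 5, 6, 7, 8}); total cost 12 + 13 + 5 = 30.
No covering selection has total cost below 30.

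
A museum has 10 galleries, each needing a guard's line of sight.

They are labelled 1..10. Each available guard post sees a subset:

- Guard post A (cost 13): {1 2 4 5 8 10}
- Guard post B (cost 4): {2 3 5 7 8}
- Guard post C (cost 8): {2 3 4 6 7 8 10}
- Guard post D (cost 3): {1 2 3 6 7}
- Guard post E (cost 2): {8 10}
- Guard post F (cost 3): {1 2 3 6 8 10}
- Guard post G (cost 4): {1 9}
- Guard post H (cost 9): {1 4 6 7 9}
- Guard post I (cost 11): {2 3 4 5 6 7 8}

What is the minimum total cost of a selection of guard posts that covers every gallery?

15

B, E, H together cover every gallery (B ∪ E ∪ H = {1, 2, 3, 4, 5, 6, 7, 8, 9, 10}); total cost 4 + 2 + 9 = 15.
The greedy pick F, B, G, C costs 19; no covering selection beats 15.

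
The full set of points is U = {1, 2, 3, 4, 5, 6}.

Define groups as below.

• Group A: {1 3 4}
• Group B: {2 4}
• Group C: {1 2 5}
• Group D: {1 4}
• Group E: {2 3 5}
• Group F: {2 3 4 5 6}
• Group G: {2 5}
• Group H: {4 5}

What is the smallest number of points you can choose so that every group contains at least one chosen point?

Take T = {4, 5}. Each listed group contains at least one of these, so T is a hitting set of size 2.
The groups D, E are pairwise disjoint, so any hitting set needs a separate point for each — at least 2. Hence 2 is optimal.

2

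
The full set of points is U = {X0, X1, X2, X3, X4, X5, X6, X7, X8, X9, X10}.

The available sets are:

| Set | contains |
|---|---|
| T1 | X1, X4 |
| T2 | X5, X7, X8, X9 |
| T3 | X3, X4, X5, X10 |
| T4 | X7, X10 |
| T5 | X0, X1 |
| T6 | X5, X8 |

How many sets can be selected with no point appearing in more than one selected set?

3

T4, T5, T6 are pairwise disjoint (T4={X7,X10}; T5={X0,X1}; T6={X5,X8}).
Every remaining set overlaps one of these, and no 4 of the listed sets are pairwise disjoint, so 3 is the maximum.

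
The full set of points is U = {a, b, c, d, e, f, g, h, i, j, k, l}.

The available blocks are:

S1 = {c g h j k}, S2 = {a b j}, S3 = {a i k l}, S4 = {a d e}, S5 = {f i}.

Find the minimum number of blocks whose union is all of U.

Take {S1, S2, S3, S4, S5}. Their union is {a, b, c, d, e, f, g, h, i, j, k, l}, which is all 12 points.
No 4 of the 5 blocks cover everything (all 5 combinations miss at least one point), so 5 is optimal.

5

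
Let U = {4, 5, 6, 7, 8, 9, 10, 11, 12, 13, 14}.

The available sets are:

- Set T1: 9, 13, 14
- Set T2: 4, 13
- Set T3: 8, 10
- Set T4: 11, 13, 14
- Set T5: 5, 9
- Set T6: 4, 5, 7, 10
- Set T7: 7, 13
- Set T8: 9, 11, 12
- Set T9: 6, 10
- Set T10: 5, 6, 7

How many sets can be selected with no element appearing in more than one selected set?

T2, T3, T8, T10 are pairwise disjoint (T2={4,13}; T3={8,10}; T8={9,11,12}; T10={5,6,7}).
Every remaining set overlaps one of these, and no 5 of the listed sets are pairwise disjoint, so 4 is the maximum.

4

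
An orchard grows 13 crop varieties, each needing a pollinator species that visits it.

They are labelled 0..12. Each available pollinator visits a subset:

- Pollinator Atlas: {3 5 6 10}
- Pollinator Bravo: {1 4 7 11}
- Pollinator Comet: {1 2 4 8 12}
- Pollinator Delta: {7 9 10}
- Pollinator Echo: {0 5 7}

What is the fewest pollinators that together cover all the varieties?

Atlas and Bravo and Comet and Delta and Echo together: Atlas ∪ Bravo ∪ Comet ∪ Delta ∪ Echo = {0, 1, 2, 3, 4, 5, 6, 7, 8, 9, 10, 11, 12} — every variety is covered.
No 4 of the 5 pollinators cover everything (all 5 combinations miss at least one variety), so 5 is optimal.

5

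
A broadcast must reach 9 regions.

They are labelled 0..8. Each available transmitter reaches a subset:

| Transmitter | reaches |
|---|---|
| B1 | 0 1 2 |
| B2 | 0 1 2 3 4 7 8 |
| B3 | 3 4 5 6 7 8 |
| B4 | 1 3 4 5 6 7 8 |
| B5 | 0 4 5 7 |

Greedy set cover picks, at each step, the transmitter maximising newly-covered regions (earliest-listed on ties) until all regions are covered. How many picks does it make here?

2

Greedy: pick B2 (covers 7 new) → pick B3 (covers 2 new). Total picks: 2.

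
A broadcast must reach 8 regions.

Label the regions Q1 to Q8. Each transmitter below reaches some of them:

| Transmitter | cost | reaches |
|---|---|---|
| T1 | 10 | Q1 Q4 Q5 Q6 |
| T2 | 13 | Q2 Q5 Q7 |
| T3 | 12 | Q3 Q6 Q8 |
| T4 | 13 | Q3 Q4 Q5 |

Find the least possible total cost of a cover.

T1, T2, T3 together cover every region (T1 ∪ T2 ∪ T3 = {Q1, Q2, Q3, Q4, Q5, Q6, Q7, Q8}); total cost 10 + 13 + 12 = 35.
No covering selection has total cost below 35.

35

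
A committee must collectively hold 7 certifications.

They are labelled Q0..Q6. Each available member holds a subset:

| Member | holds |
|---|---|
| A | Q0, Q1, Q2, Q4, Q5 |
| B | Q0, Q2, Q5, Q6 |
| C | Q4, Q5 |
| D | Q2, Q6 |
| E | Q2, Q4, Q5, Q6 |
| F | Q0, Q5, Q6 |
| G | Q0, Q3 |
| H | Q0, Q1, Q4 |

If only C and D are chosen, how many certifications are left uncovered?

3

Union of C, D = {Q2, Q4, Q5, Q6}.
Not covered: Q0, Q1, Q3 — 3 certifications.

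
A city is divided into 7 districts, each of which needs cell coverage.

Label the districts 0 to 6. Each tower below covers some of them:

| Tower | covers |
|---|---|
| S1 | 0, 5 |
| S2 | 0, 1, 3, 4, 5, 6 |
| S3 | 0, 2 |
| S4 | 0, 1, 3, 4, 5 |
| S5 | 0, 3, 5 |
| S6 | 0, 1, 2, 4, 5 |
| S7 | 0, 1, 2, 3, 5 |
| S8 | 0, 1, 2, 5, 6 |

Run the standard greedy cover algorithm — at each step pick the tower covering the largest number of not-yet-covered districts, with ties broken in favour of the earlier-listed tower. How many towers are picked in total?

2

Greedy: pick S2 (covers 6 new) → pick S3 (covers 1 new). Total picks: 2.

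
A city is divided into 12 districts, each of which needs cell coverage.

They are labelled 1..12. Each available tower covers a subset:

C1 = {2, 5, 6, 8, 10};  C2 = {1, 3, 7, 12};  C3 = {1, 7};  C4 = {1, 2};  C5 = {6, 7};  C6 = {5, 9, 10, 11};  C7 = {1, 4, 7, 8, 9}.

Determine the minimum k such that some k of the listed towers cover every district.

C1 and C2 and C6 and C7 together: C1 ∪ C2 ∪ C6 ∪ C7 = {1, 2, 3, 4, 5, 6, 7, 8, 9, 10, 11, 12} — every district is covered.
No 3 of the 7 towers cover everything (all 35 combinations miss at least one district), so 4 is optimal.

4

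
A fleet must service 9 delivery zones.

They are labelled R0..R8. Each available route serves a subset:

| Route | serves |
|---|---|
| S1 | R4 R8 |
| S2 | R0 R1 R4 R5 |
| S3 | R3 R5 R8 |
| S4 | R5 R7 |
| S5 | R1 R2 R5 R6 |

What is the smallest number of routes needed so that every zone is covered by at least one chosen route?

S2 and S3 and S4 and S5 together: S2 ∪ S3 ∪ S4 ∪ S5 = {R0, R1, R2, R3, R4, R5, R6, R7, R8} — every zone is covered.
Only S2 contains R0, so S2 is forced; the remaining 5 zones need at least 3 more routes (each remaining route adds at most 2) — so at least 4 routes are needed, and 4 is optimal.

4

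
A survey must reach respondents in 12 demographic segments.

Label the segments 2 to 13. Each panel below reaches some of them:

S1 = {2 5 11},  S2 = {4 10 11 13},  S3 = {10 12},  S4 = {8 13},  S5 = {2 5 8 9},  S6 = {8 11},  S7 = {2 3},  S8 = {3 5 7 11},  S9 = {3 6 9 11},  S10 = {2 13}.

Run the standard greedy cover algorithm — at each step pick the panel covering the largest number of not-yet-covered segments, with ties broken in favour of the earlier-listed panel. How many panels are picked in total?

5

Greedy: pick S2 (covers 4 new) → pick S5 (covers 4 new) → pick S8 (covers 2 new) → pick S3 (covers 1 new) → pick S9 (covers 1 new). Total picks: 5.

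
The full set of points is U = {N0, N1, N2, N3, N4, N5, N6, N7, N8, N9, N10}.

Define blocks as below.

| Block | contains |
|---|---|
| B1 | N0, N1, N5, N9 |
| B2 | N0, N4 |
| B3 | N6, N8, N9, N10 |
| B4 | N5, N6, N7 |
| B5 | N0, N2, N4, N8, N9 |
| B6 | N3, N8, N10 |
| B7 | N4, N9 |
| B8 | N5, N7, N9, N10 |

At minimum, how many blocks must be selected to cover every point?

Take {B1, B4, B5, B6}. Their union is {N0, N1, N2, N3, N4, N5, N6, N7, N8, N9, N10}, which is all 11 points.
Only B1 contains N1, so B1 is forced; the remaining 7 points need at least 3 more blocks (each remaining block adds at most 3) — so at least 4 blocks are needed, and 4 is optimal.

4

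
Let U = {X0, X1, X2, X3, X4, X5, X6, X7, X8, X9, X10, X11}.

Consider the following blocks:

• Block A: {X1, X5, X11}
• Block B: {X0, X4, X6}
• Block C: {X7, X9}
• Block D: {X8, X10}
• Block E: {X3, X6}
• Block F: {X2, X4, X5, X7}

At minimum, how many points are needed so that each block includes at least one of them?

4

The 4 points {X1, X6, X7, X8} hit every block.
The blocks A, B, C, D are pairwise disjoint, so any hitting set needs a separate point for each — at least 4. Hence 4 is optimal.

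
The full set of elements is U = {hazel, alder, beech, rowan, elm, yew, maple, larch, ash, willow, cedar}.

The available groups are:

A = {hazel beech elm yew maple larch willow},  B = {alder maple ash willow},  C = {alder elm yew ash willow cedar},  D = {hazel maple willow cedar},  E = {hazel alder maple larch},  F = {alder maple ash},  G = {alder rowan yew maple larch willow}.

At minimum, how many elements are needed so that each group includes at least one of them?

Take H = {alder, maple}. Each listed group contains at least one of these, so H is a hitting set of size 2.
No single element lies in every group, so at least 2 are needed and 2 is optimal.

2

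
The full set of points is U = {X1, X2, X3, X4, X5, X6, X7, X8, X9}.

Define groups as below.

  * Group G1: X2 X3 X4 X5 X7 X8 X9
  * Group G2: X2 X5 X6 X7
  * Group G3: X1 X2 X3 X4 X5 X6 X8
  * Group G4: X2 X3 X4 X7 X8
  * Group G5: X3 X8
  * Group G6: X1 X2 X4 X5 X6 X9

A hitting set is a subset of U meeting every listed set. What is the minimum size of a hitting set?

Take H = {X5, X8}. Each listed group contains at least one of these, so H is a hitting set of size 2.
The groups G2, G5 are pairwise disjoint, so any hitting set needs a separate point for each — at least 2. Hence 2 is optimal.

2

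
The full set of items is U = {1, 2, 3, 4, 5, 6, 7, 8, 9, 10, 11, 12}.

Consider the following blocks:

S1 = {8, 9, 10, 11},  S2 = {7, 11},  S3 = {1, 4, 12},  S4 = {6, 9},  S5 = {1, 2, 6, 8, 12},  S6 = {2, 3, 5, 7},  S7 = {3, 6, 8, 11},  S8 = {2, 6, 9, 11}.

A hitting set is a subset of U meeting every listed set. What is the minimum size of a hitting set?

4

The 4 items {2, 4, 9, 11} hit every block.
No choice of 3 items meets every block, so 4 is the minimum.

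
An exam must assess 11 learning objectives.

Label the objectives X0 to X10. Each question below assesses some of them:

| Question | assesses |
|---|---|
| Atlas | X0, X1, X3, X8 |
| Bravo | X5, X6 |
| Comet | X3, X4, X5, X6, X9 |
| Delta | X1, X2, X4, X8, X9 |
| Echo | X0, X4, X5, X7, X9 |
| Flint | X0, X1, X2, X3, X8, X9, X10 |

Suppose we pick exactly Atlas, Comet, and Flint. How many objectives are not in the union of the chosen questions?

1

Union of Atlas, Comet, Flint = {X0, X1, X2, X3, X4, X5, X6, X8, X9, X10}.
Not covered: X7 — 1 objective.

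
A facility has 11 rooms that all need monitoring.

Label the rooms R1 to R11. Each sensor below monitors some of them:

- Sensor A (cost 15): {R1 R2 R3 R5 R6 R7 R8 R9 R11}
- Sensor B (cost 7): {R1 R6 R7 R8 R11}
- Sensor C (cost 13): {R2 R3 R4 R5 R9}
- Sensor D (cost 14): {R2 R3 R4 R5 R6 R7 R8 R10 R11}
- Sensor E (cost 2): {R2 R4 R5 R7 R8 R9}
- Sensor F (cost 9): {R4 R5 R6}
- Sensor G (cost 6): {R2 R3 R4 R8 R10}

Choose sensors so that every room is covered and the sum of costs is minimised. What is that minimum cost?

15

B, E, G together cover every room (B ∪ E ∪ G = {R1, R2, R3, R4, R5, R6, R7, R8, R9, R10, R11}); total cost 7 + 2 + 6 = 15.
No covering selection has total cost below 15.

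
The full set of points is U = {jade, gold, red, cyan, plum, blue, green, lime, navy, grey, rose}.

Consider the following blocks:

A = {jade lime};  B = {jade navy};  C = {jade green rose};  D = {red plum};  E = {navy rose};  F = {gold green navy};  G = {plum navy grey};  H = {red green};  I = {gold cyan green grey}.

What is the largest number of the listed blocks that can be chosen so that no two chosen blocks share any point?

A, D, E, I are pairwise disjoint (A={jade,lime}; D={red,plum}; E={navy,rose}; I={gold,cyan,green,grey}).
Every remaining block overlaps one of these, and no 5 of the listed blocks are pairwise disjoint, so 4 is the maximum.

4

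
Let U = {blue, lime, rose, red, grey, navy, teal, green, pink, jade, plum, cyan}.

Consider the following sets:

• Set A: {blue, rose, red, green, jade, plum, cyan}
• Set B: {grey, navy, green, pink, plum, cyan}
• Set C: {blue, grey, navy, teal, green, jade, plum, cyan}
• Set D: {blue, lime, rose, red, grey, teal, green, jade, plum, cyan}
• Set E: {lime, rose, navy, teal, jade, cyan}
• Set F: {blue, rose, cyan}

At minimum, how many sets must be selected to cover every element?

2

B and D together: B ∪ D = {blue, lime, rose, red, grey, navy, teal, green, pink, jade, plum, cyan} — every element is covered.
No single set has all 12 elements (the largest, D, has 10), so 2 is optimal.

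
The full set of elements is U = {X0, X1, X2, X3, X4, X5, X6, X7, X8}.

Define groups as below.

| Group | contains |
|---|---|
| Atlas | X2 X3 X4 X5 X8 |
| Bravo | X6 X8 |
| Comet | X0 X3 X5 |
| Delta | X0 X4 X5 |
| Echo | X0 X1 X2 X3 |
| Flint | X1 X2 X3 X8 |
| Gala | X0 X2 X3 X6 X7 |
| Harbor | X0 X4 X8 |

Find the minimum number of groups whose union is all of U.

Take {Delta, Flint, Gala}. Their union is {X0, X1, X2, X3, X4, X5, X6, X7, X8}, which is all 9 elements.
Only Gala contains X7, so Gala is forced; the remaining 4 elements need at least 2 more groups (each remaining group adds at most 3) — so at least 3 groups are needed, and 3 is optimal.

3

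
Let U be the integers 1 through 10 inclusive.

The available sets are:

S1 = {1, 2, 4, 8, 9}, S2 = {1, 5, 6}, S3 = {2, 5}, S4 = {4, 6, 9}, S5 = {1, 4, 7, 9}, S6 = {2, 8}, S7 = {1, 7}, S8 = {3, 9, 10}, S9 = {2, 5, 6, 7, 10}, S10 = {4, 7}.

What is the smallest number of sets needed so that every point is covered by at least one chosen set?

S1, S8, and S9 cover everything between them: the union {1, 2, 3, 4, 5, 6, 7, 8, 9, 10} is all of U.
Only S8 contains 3, so S8 is forced; the remaining 7 points need at least 2 more sets (each remaining set adds at most 4) — so at least 3 sets are needed, and 3 is optimal.

3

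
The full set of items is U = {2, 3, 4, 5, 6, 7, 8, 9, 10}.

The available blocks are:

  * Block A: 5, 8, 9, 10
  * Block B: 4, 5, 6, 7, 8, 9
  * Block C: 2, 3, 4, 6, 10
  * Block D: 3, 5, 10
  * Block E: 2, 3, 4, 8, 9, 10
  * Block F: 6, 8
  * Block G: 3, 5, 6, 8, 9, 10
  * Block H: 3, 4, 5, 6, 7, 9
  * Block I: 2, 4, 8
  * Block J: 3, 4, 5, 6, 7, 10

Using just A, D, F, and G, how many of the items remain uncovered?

Union of A, D, F, G = {3, 5, 6, 8, 9, 10}.
Not covered: 2, 4, 7 — 3 items.

3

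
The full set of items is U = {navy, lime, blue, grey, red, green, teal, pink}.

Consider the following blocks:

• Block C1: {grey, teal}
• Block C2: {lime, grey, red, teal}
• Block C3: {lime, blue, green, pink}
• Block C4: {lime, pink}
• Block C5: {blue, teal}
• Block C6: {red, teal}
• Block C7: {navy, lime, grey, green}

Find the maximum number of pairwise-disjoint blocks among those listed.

2

C1, C4 are pairwise disjoint (C1={grey,teal}; C4={lime,pink}).
Every remaining block overlaps one of these, and no 3 of the listed blocks are pairwise disjoint, so 2 is the maximum.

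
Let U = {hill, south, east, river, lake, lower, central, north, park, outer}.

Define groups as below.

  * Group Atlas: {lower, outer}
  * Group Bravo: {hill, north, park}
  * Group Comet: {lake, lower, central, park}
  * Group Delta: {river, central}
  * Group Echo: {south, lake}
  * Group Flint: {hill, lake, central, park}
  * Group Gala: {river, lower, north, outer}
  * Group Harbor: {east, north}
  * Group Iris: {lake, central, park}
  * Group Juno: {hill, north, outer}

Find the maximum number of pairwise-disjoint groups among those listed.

Atlas, Delta, Echo, Harbor are pairwise disjoint (Atlas={lower,outer}; Delta={river,central}; Echo={south,lake}; Harbor={east,north}).
Every remaining group overlaps one of these, and no 5 of the listed groups are pairwise disjoint, so 4 is the maximum.

4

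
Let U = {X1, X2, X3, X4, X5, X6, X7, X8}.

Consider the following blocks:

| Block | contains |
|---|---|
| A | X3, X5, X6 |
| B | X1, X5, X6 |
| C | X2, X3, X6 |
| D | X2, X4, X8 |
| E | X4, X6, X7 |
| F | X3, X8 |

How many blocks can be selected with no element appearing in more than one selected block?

2

B, D are pairwise disjoint (B={X1,X5,X6}; D={X2,X4,X8}).
Every remaining block overlaps one of these, and no 3 of the listed blocks are pairwise disjoint, so 2 is the maximum.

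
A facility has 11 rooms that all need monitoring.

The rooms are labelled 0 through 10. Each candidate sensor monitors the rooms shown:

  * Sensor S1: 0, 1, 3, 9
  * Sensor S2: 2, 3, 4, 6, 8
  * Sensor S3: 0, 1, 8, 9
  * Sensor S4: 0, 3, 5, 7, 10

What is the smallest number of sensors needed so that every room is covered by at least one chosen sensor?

3

S2 and S3 and S4 together: S2 ∪ S3 ∪ S4 = {0, 1, 2, 3, 4, 5, 6, 7, 8, 9, 10} — every room is covered.
Each sensor has at most 5 rooms, and 2·5 = 10 < 11 — so at least 3 sensors are needed, and 3 is optimal.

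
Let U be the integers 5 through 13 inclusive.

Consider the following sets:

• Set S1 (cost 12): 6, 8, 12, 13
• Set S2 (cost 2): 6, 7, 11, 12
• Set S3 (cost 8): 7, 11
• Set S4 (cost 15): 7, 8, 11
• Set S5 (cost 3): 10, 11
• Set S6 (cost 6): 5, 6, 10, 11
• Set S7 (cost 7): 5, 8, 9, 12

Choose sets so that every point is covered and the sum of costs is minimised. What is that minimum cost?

24

S1, S2, S5, S7 together cover every point (S1 ∪ S2 ∪ S5 ∪ S7 = {5, 6, 7, 8, 9, 10, 11, 12, 13}); total cost 12 + 2 + 3 + 7 = 24.
No covering selection has total cost below 24.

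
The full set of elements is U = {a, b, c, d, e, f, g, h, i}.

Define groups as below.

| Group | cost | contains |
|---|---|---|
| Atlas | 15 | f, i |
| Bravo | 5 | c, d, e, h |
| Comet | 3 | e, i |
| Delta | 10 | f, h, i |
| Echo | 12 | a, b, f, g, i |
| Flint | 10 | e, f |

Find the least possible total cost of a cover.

Bravo, Echo together cover every element (Bravo ∪ Echo = {a, b, c, d, e, f, g, h, i}); total cost 5 + 12 = 17.
No covering selection has total cost below 17.

17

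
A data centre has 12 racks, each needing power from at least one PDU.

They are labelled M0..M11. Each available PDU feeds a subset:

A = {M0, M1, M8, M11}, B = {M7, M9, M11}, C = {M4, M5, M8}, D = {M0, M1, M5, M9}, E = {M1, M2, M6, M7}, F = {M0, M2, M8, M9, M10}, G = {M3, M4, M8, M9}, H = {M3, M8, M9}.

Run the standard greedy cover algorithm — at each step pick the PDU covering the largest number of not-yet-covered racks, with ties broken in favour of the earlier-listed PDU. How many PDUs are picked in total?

Greedy: pick F (covers 5 new) → pick E (covers 3 new) → pick C (covers 2 new) → pick A (covers 1 new) → pick G (covers 1 new). Total picks: 5.

5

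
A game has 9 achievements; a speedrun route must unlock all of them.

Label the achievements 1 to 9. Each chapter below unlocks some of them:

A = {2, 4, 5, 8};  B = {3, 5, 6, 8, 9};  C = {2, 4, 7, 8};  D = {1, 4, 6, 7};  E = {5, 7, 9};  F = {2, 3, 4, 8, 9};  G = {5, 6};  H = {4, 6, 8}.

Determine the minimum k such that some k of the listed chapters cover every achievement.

3

B and C and D together: B ∪ C ∪ D = {1, 2, 3, 4, 5, 6, 7, 8, 9} — every achievement is covered.
Only D contains 1, so D is forced; the remaining 5 achievements need at least 2 more chapters (each remaining chapter adds at most 4) — so at least 3 chapters are needed, and 3 is optimal.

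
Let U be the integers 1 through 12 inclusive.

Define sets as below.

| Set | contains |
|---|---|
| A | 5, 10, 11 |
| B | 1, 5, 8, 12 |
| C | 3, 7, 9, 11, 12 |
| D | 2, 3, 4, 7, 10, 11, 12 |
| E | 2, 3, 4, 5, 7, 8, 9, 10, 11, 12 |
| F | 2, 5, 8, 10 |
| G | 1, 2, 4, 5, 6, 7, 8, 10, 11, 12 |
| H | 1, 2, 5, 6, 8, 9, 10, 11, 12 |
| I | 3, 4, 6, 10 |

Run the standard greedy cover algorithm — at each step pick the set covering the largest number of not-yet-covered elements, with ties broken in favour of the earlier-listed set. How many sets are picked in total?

2

Greedy: pick E (covers 10 new) → pick G (covers 2 new). Total picks: 2.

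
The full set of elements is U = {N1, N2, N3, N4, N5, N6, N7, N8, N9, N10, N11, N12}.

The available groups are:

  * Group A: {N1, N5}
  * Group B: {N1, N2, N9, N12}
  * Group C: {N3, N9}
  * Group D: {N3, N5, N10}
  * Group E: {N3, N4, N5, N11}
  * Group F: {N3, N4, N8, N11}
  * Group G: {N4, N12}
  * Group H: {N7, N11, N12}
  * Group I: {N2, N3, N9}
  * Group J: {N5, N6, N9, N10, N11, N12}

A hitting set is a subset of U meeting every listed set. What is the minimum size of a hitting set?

3

The 3 elements {N1, N3, N12} hit every group.
The groups A, C, H are pairwise disjoint, so any hitting set needs a separate element for each — at least 3. Hence 3 is optimal.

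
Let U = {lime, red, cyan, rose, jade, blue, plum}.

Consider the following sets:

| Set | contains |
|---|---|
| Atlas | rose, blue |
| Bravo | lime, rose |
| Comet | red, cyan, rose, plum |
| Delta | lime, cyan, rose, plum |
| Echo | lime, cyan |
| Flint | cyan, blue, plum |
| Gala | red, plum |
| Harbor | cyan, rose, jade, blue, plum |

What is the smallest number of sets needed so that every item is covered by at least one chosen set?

3

Echo and Gala and Harbor together: Echo ∪ Gala ∪ Harbor = {lime, red, cyan, rose, jade, blue, plum} — every item is covered.
Only Harbor contains jade, so Harbor is forced; the remaining 2 items need at least 2 more sets (each remaining set adds at most 1) — so at least 3 sets are needed, and 3 is optimal.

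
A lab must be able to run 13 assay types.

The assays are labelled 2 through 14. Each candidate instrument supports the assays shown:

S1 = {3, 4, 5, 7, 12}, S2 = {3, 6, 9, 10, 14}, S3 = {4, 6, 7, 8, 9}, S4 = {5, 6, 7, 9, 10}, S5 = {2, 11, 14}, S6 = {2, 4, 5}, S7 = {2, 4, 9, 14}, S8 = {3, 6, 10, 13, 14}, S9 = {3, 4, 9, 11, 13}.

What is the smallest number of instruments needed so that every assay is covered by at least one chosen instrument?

S1 and S3 and S5 and S8 together: S1 ∪ S3 ∪ S5 ∪ S8 = {2, 3, 4, 5, 6, 7, 8, 9, 10, 11, 12, 13, 14} — every assay is covered.
No 3 of the 9 instruments cover everything (all 84 combinations miss at least one assay), so 4 is optimal.

4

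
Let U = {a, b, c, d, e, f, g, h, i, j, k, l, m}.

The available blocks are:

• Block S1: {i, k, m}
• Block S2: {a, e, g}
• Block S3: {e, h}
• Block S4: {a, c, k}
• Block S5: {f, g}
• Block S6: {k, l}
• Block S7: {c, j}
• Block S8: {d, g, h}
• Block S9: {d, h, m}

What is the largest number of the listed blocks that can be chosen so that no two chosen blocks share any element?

S5, S6, S7, S9 are pairwise disjoint (S5={f,g}; S6={k,l}; S7={c,j}; S9={d,h,m}).
Every remaining block overlaps one of these, and no 5 of the listed blocks are pairwise disjoint, so 4 is the maximum.

4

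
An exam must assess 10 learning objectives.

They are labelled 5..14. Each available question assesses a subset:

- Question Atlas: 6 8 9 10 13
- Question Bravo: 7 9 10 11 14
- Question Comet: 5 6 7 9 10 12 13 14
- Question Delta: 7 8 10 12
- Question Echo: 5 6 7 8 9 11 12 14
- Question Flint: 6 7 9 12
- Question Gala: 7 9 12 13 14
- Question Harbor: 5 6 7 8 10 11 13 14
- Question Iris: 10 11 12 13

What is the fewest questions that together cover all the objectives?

Atlas and Echo together: Atlas ∪ Echo = {5, 6, 7, 8, 9, 10, 11, 12, 13, 14} — every objective is covered.
No single question has all 10 objectives (the largest, Comet, has 8), so 2 is optimal.

2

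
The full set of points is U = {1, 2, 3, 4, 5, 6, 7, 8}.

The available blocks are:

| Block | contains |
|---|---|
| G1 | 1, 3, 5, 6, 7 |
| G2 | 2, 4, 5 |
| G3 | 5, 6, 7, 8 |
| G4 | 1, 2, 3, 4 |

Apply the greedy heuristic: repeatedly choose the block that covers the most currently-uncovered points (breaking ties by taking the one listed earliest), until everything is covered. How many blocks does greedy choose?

Greedy: pick G1 (covers 5 new) → pick G2 (covers 2 new) → pick G3 (covers 1 new). Total picks: 3.
(The true minimum cover uses only 2 blocks, so greedy is not optimal here.)

3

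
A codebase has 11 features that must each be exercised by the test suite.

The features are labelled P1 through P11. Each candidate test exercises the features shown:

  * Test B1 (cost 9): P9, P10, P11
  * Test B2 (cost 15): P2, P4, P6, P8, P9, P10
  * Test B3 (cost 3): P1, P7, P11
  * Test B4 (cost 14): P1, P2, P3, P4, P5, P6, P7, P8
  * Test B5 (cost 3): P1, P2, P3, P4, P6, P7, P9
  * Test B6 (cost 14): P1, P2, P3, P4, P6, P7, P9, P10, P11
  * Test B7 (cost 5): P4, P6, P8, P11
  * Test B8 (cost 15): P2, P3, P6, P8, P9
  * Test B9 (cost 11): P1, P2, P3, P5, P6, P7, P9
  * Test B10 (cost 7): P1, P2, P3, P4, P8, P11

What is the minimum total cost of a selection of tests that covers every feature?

23

B1, B4 together cover every feature (B1 ∪ B4 = {P1, P2, P3, P4, P5, P6, P7, P8, P9, P10, P11}); total cost 9 + 14 = 23.
The greedy pick B5, B7, B1, B9 costs 28; no covering selection beats 23.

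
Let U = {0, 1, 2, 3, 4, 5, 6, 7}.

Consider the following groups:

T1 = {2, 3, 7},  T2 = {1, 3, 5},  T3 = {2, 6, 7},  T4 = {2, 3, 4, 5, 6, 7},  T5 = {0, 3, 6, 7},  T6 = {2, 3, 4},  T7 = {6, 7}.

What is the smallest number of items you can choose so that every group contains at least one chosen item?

2

Take H = {3, 6}. Each listed group contains at least one of these, so H is a hitting set of size 2.
The groups T2, T3 are pairwise disjoint, so any hitting set needs a separate item for each — at least 2. Hence 2 is optimal.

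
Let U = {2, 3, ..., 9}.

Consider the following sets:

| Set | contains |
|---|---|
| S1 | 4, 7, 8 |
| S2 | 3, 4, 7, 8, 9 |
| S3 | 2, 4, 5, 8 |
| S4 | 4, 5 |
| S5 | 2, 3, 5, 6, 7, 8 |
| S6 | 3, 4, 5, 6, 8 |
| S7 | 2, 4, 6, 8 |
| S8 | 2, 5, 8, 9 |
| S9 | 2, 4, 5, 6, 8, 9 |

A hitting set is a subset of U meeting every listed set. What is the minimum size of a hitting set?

H = {4, 8} meets every set (each contains at least one member of H), and |H| = 2.
No single element lies in every set, so at least 2 are needed and 2 is optimal.

2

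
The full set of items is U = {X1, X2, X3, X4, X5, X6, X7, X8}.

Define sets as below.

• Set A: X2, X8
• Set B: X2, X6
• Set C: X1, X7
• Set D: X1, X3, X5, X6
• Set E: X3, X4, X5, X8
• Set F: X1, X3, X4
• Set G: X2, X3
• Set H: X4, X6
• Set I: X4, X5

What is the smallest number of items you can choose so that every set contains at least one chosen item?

3

Take T = {X1, X2, X4}. Each listed set contains at least one of these, so T is a hitting set of size 3.
The sets A, C, I are pairwise disjoint, so any hitting set needs a separate item for each — at least 3. Hence 3 is optimal.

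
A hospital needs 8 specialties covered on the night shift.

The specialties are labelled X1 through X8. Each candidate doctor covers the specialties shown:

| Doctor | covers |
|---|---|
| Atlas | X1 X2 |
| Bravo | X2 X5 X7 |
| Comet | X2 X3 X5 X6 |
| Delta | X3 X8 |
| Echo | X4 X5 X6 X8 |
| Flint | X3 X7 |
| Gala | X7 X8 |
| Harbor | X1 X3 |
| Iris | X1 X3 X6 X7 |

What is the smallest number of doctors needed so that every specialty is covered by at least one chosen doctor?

Comet and Echo and Iris together: Comet ∪ Echo ∪ Iris = {X1, X2, X3, X4, X5, X6, X7, X8} — every specialty is covered.
Only Echo contains X4, so Echo is forced; the remaining 4 specialties need at least 2 more doctors (each remaining doctor adds at most 3) — so at least 3 doctors are needed, and 3 is optimal.

3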